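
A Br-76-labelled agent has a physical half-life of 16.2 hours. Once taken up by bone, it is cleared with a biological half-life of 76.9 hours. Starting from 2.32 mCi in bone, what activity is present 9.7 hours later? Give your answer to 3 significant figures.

1.40 mCi

1/t_eff = 1/t_phys + 1/t_biol = 1/16.2 + 1/76.9 = 0.074732 per hour.
t_eff = 16.2 × 76.9 / (16.2 + 76.9) ≈ 13.381 hours.
Remaining = 2.32 × (1/2)^(9.7/13.381) = 2.32 × (1/2)^0.7249 ≈ 1.4037 mCi.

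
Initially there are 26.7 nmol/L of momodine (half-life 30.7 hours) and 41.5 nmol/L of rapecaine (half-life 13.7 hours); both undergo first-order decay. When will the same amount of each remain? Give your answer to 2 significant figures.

16 hours

Set 26.7·(1/2)^(t/30.7) = 41.5·(1/2)^(t/13.7).
Taking log₂: log₂(26.7/41.5) = t·(1/30.7 − 1/13.7).
log₂(0.64337) = -0.63627; 1/30.7 − 1/13.7 = -0.040419.
t = -0.63627 / -0.040419 ≈ 15.742 hours.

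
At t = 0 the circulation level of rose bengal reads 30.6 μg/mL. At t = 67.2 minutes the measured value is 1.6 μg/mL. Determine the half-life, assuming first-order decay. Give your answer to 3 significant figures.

15.8 minutes

A/A₀ = 1.6/30.6 ≈ 0.052288.
n = log₂(19.125) ≈ 4.2574 half-lives elapsed in 67.2 minutes.
t½ = 67.2/4.2574 ≈ 15.784 minutes.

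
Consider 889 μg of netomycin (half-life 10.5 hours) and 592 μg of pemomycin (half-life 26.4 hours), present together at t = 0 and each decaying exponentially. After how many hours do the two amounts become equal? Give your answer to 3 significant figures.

Set 889·(1/2)^(t/10.5) = 592·(1/2)^(t/26.4).
Taking log₂: log₂(889/592) = t·(1/10.5 − 1/26.4).
log₂(1.5017) = 0.58659; 1/10.5 − 1/26.4 = 0.057359.
t = 0.58659 / 0.057359 ≈ 10.227 hours.

10.2 hours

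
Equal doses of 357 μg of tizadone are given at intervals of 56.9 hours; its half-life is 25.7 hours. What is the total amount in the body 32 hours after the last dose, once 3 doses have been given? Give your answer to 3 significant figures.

190 μg

The 3 doses were given 145.8, 88.9, 32 hours ago.
Total = 357·(1/2)^(145.8/25.7) + 357·(1/2)^(88.9/25.7) + 357·(1/2)^(32/25.7)
      = 6.9965 + 32.461 + 150.61 ≈ 190.06 μg.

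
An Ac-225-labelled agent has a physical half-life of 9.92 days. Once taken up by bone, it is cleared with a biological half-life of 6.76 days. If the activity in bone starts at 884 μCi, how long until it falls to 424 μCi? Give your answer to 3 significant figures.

1/t_eff = 1/t_phys + 1/t_biol = 1/9.92 + 1/6.76 = 0.24874 per day.
t_eff = 9.92 × 6.76 / (9.92 + 6.76) ≈ 4.0203 days.
n = log₂(884/424) ≈ 1.06; t = 1.06 × 4.0203 ≈ 4.2615 days.

4.26 days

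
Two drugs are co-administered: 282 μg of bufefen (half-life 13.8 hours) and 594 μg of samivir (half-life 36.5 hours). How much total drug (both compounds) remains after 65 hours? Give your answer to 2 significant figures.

180 μg

bufefen: 282 × (1/2)^(65/13.8) = 282 × (1/2)^4.7101 ≈ 10.773 μg.
samivir: 594 × (1/2)^(65/36.5) = 594 × (1/2)^1.7808 ≈ 172.86 μg.
Total = 10.773 + 172.86 ≈ 183.64 μg.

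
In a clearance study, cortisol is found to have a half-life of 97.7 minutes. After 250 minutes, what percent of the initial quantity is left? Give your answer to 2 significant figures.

17%

n = 250/97.7 ≈ 2.5589 half-lives.
Fraction remaining = (1/2)^2.5589 ≈ 0.16971, i.e. 16.971%.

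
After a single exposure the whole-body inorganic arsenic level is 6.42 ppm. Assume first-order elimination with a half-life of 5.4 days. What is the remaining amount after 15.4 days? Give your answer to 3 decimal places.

0.889 ppm

Number of half-lives: n = 15.4/5.4 ≈ 2.8519.
Remaining = 6.42 × (1/2)^2.8519 = 6.42 × 0.13852 ≈ 0.88929 ppm.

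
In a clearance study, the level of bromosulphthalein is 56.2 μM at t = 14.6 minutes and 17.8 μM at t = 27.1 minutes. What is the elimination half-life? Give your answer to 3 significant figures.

Over Δt = 27.1 − 14.6 = 12.5 minutes, the level fell by a factor of 56.2/17.8 ≈ 3.1573.
n = log₂(3.1573) ≈ 1.6587 half-lives, so t½ = 12.5/1.6587 ≈ 7.5361 minutes.

7.54 minutes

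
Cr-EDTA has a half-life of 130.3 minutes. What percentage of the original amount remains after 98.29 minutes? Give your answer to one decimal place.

n = 98.29/130.3 ≈ 0.75434 half-lives.
Fraction remaining = (1/2)^0.75434 ≈ 0.59282, i.e. 59.282%.

59.3%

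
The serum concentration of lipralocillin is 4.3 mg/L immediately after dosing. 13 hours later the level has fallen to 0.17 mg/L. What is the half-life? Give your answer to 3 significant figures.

2.79 hours

A/A₀ = 0.17/4.3 ≈ 0.039535.
n = log₂(25.294) ≈ 4.6607 half-lives elapsed in 13 hours.
t½ = 13/4.6607 ≈ 2.7893 hours.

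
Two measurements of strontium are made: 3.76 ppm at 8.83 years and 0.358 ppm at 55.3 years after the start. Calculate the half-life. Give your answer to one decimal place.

13.7 years

Over Δt = 55.3 − 8.83 = 46.47 years, the level fell by a factor of 3.76/0.358 ≈ 10.503.
n = log₂(10.503) ≈ 3.3927 half-lives, so t½ = 46.47/3.3927 ≈ 13.697 years.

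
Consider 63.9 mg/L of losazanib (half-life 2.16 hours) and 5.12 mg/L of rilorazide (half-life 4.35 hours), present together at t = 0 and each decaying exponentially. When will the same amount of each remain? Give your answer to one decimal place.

15.6 hours

Set 63.9·(1/2)^(t/2.16) = 5.12·(1/2)^(t/4.35).
Taking log₂: log₂(63.9/5.12) = t·(1/2.16 − 1/4.35).
log₂(12.48) = 3.6416; 1/2.16 − 1/4.35 = 0.23308.
t = 3.6416 / 0.23308 ≈ 15.624 hours.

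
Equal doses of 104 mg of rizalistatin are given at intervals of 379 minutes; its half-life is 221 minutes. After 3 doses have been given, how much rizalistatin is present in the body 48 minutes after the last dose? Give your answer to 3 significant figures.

125 mg

The 3 doses were given 806, 427, 48 minutes ago.
Total = 104·(1/2)^(806/221) + 104·(1/2)^(427/221) + 104·(1/2)^(48/221)
      = 8.3016 + 27.252 + 89.465 ≈ 125.02 mg.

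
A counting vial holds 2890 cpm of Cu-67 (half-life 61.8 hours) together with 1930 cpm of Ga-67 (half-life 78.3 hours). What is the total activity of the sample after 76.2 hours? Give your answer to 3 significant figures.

2210 cpm

Cu-67: 2890 × (1/2)^(76.2/61.8) = 2890 × (1/2)^1.233 ≈ 1229.5 cpm.
Ga-67: 1930 × (1/2)^(76.2/78.3) = 1930 × (1/2)^0.97318 ≈ 983.11 cpm.
Total = 1229.5 + 983.11 ≈ 2212.6 cpm.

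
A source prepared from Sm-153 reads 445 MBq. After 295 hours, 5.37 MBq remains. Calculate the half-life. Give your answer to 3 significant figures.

46.3 hours

A/A₀ = 5.37/445 ≈ 0.012067.
n = log₂(82.868) ≈ 6.3727 half-lives elapsed in 295 hours.
t½ = 295/6.3727 ≈ 46.291 hours.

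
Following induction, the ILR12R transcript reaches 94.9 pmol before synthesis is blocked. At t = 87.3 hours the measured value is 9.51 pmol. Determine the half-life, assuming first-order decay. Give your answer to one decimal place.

A/A₀ = 9.51/94.9 ≈ 0.10021.
n = log₂(9.979) ≈ 3.3189 half-lives elapsed in 87.3 hours.
t½ = 87.3/3.3189 ≈ 26.304 hours.

26.3 hours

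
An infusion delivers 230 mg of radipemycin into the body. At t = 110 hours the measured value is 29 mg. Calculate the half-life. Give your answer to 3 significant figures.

A/A₀ = 29/230 ≈ 0.12609.
n = log₂(7.931) ≈ 2.9875 half-lives elapsed in 110 hours.
t½ = 110/2.9875 ≈ 36.82 hours.

36.8 hours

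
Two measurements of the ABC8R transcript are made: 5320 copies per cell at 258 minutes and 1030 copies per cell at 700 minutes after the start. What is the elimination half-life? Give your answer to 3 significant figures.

Over Δt = 700 − 258 = 442 minutes, the level fell by a factor of 5320/1030 ≈ 5.165.
n = log₂(5.165) ≈ 2.3688 half-lives, so t½ = 442/2.3688 ≈ 186.59 minutes.

187 minutes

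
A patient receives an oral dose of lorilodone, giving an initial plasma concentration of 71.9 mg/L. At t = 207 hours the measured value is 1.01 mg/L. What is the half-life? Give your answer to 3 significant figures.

33.6 hours

A/A₀ = 1.01/71.9 ≈ 0.014047.
n = log₂(71.188) ≈ 6.1536 half-lives elapsed in 207 hours.
t½ = 207/6.1536 ≈ 33.639 hours.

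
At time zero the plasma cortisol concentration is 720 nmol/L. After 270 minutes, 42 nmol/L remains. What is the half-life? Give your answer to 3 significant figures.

65.9 minutes

A/A₀ = 42/720 ≈ 0.058333.
n = log₂(17.143) ≈ 4.0995 half-lives elapsed in 270 minutes.
t½ = 270/4.0995 ≈ 65.861 minutes.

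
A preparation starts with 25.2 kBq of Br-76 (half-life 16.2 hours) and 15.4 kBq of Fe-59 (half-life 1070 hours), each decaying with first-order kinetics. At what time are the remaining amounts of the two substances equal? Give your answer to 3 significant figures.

11.7 hours

Set 25.2·(1/2)^(t/16.2) = 15.4·(1/2)^(t/1070).
Taking log₂: log₂(25.2/15.4) = t·(1/16.2 − 1/1070).
log₂(1.6364) = 0.71049; 1/16.2 − 1/1070 = 0.060794.
t = 0.71049 / 0.060794 ≈ 11.687 hours.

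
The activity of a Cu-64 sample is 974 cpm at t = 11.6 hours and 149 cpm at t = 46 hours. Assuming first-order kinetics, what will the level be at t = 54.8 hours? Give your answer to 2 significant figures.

92 cpm

Over Δt = 46 − 11.6 = 34.4 hours, the level fell by a factor of 974/149 ≈ 6.5369.
n = log₂(6.5369) ≈ 2.7086 half-lives, so t½ = 34.4/2.7086 ≈ 12.7 hours.
From t = 46 to t = 54.8: 149 × (1/2)^((54.8−46)/12.7) ≈ 92.173 cpm.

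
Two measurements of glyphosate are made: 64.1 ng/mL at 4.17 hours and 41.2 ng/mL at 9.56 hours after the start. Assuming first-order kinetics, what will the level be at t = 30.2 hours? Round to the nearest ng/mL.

8 ng/mL

Over Δt = 9.56 − 4.17 = 5.39 hours, the level fell by a factor of 64.1/41.2 ≈ 1.5558.
n = log₂(1.5558) ≈ 0.63768 half-lives, so t½ = 5.39/0.63768 ≈ 8.4525 hours.
From t = 9.56 to t = 30.2: 41.2 × (1/2)^((30.2−9.56)/8.4525) ≈ 7.5826 ng/mL.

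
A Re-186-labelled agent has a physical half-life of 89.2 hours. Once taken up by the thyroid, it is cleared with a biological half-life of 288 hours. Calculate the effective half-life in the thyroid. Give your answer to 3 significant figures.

1/t_eff = 1/t_phys + 1/t_biol = 1/89.2 + 1/288 = 0.014683 per hour.
t_eff = 89.2 × 288 / (89.2 + 288) ≈ 68.106 hours.

68.1 hours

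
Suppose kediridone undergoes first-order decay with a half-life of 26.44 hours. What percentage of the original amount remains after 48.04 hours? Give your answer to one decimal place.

28.4%

n = 48.04/26.44 ≈ 1.8169 half-lives.
Fraction remaining = (1/2)^1.8169 ≈ 0.28382, i.e. 28.382%.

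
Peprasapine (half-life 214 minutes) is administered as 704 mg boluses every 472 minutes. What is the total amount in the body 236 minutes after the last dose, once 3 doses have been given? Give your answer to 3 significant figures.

The 3 doses were given 1180, 708, 236 minutes ago.
Total = 704·(1/2)^(1180/214) + 704·(1/2)^(708/214) + 704·(1/2)^(236/214)
      = 15.406 + 71.063 + 327.79 ≈ 414.26 mg.

414 mg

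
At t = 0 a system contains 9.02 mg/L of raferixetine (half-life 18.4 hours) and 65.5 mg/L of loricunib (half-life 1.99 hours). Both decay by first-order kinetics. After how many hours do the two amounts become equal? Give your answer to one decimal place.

6.4 hours

Set 9.02·(1/2)^(t/18.4) = 65.5·(1/2)^(t/1.99).
Taking log₂: log₂(9.02/65.5) = t·(1/18.4 − 1/1.99).
log₂(0.13771) = -2.8603; 1/18.4 − 1/1.99 = -0.44816.
t = -2.8603 / -0.44816 ≈ 6.3822 hours.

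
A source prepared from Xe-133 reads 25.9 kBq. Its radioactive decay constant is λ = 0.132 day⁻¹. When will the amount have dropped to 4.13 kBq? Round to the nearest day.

t½ = ln 2 / λ = 0.69315 / 0.132 ≈ 5.2511 days.
Fraction remaining = 4.13/25.9 ≈ 0.15946.
n = log₂(25.9/4.13) = ln(6.2712)/ln 2 ≈ 2.6487 half-lives.
t = n × t½ = 2.6487 × 5.2511 ≈ 13.909 days.

14 days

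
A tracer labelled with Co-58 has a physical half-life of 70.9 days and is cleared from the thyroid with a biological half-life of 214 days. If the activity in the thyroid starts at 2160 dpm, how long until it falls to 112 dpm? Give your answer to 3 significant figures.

227 days

1/t_eff = 1/t_phys + 1/t_biol = 1/70.9 + 1/214 = 0.018777 per day.
t_eff = 70.9 × 214 / (70.9 + 214) ≈ 53.256 days.
n = log₂(2160/112) ≈ 4.2695; t = 4.2695 × 53.256 ≈ 227.37 days.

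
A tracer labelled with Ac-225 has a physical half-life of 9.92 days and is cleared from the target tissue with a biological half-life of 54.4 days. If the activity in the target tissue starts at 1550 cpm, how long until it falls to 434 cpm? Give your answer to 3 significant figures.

15.4 days

1/t_eff = 1/t_phys + 1/t_biol = 1/9.92 + 1/54.4 = 0.11919 per day.
t_eff = 9.92 × 54.4 / (9.92 + 54.4) ≈ 8.39 days.
n = log₂(1550/434) ≈ 1.8365; t = 1.8365 × 8.39 ≈ 15.408 days.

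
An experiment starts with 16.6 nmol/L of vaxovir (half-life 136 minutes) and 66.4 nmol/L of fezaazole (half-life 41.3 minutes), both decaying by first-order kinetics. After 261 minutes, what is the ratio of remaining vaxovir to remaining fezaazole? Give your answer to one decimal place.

vaxovir: 16.6 × (1/2)^(261/136) = 16.6 × (1/2)^1.9191 ≈ 4.3893 nmol/L.
fezaazole: 66.4 × (1/2)^(261/41.3) = 66.4 × (1/2)^6.3196 ≈ 0.83133 nmol/L.
Ratio ≈ 4.3893 / 0.83133 ≈ 5.2798.

5.3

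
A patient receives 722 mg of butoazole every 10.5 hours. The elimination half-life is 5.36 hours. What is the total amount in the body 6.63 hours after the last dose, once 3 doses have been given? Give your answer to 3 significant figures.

405 mg

The 3 doses were given 27.63, 17.13, 6.63 hours ago.
Total = 722·(1/2)^(27.63/5.36) + 722·(1/2)^(17.13/5.36) + 722·(1/2)^(6.63/5.36)
      = 20.266 + 78.791 + 306.32 ≈ 405.38 mg.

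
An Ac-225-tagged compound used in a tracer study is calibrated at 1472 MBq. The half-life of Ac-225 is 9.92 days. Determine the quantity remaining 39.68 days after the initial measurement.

92 MBq

Elapsed time is 4 half-lives (39.68/9.92).
Each half-life halves the amount: 1472 × (1/2)^4 = 1472/16 = 92 MBq.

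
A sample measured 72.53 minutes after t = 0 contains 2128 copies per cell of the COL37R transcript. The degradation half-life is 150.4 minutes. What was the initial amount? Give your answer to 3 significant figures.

Number of half-lives elapsed: n = 72.53/150.4 ≈ 0.48225.
A₀ = A × 2^n = 2128 × 2^0.48225 = 2128 × 1.3969 ≈ 2972.6 copies per cell.

2970 copies per cell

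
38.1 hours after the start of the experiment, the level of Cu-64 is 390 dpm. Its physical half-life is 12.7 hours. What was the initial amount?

3120 dpm

Number of half-lives elapsed: n = 38.1/12.7 ≈ 3.
A₀ = A × 2^n = 390 × 2^3 = 390 × 8 ≈ 3120 dpm.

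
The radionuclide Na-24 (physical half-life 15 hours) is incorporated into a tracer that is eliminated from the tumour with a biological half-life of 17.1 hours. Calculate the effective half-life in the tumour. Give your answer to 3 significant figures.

7.99 hours

1/t_eff = 1/t_phys + 1/t_biol = 1/15 + 1/17.1 = 0.12515 per hour.
t_eff = 15 × 17.1 / (15 + 17.1) ≈ 7.9907 hours.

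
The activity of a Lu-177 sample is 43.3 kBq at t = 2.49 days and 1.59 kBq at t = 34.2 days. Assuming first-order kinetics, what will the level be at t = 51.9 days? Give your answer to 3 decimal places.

0.251 kBq

Over Δt = 34.2 − 2.49 = 31.71 days, the level fell by a factor of 43.3/1.59 ≈ 27.233.
n = log₂(27.233) ≈ 4.7673 half-lives, so t½ = 31.71/4.7673 ≈ 6.6516 days.
From t = 34.2 to t = 51.9: 1.59 × (1/2)^((51.9−34.2)/6.6516) ≈ 0.25139 kBq.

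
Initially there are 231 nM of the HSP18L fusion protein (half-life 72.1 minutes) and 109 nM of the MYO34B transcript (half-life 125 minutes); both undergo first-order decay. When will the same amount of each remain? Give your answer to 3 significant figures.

185 minutes

Set 231·(1/2)^(t/72.1) = 109·(1/2)^(t/125).
Taking log₂: log₂(231/109) = t·(1/72.1 − 1/125).
log₂(2.1193) = 1.0836; 1/72.1 − 1/125 = 0.0058696.
t = 1.0836 / 0.0058696 ≈ 184.61 minutes.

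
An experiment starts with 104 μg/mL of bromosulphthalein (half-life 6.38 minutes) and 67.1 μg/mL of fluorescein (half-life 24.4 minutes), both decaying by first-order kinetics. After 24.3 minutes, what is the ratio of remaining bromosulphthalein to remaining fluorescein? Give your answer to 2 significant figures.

0.22

bromosulphthalein: 104 × (1/2)^(24.3/6.38) = 104 × (1/2)^3.8088 ≈ 7.4213 μg/mL.
fluorescein: 67.1 × (1/2)^(24.3/24.4) = 67.1 × (1/2)^0.9959 ≈ 33.645 μg/mL.
Ratio ≈ 7.4213 / 33.645 ≈ 0.22057.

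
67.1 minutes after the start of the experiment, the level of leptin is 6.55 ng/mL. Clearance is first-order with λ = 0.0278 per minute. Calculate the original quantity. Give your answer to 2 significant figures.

42 ng/mL

t½ = ln 2 / λ = 0.69315 / 0.0278 ≈ 24.933 minutes.
Number of half-lives elapsed: n = 67.1/24.933 ≈ 2.6912.
A₀ = A × 2^n = 6.55 × 2^2.6912 = 6.55 × 6.4584 ≈ 42.302 ng/mL.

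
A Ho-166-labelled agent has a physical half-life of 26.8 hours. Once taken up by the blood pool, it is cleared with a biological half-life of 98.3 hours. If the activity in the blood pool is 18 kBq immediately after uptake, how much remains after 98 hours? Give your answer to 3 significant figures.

0.715 kBq

1/t_eff = 1/t_phys + 1/t_biol = 1/26.8 + 1/98.3 = 0.047486 per hour.
t_eff = 26.8 × 98.3 / (26.8 + 98.3) ≈ 21.059 hours.
Remaining = 18 × (1/2)^(98/21.059) = 18 × (1/2)^4.6537 ≈ 0.71512 kBq.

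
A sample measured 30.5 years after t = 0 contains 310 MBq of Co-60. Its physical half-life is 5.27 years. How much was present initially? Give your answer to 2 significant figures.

Number of half-lives elapsed: n = 30.5/5.27 ≈ 5.7875.
A₀ = A × 2^n = 310 × 2^5.7875 = 310 × 55.234 ≈ 17122 MBq.

17000 MBq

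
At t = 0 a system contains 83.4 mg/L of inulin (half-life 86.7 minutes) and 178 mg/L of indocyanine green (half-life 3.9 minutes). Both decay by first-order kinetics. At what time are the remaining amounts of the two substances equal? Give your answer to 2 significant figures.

Set 83.4·(1/2)^(t/86.7) = 178·(1/2)^(t/3.9).
Taking log₂: log₂(83.4/178) = t·(1/86.7 − 1/3.9).
log₂(0.46854) = -1.0938; 1/86.7 − 1/3.9 = -0.24488.
t = -1.0938 / -0.24488 ≈ 4.4666 minutes.

4.5 minutes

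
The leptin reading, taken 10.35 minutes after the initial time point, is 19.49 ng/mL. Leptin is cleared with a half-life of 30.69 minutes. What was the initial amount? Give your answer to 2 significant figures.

Number of half-lives elapsed: n = 10.35/30.69 ≈ 0.33724.
A₀ = A × 2^n = 19.49 × 2^0.33724 = 19.49 × 1.2633 ≈ 24.623 ng/mL.

25 ng/mL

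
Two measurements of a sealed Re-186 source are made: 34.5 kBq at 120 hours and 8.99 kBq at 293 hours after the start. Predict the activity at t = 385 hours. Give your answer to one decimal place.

4.4 kBq

Over Δt = 293 − 120 = 173 hours, the level fell by a factor of 34.5/8.99 ≈ 3.8376.
n = log₂(3.8376) ≈ 1.9402 half-lives, so t½ = 173/1.9402 ≈ 89.166 hours.
From t = 293 to t = 385: 8.99 × (1/2)^((385−293)/89.166) ≈ 4.3971 kBq.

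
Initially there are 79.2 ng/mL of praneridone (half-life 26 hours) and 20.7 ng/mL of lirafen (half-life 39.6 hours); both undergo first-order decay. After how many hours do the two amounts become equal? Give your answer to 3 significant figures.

147 hours

Set 79.2·(1/2)^(t/26) = 20.7·(1/2)^(t/39.6).
Taking log₂: log₂(79.2/20.7) = t·(1/26 − 1/39.6).
log₂(3.8261) = 1.9359; 1/26 − 1/39.6 = 0.013209.
t = 1.9359 / 0.013209 ≈ 146.56 hours.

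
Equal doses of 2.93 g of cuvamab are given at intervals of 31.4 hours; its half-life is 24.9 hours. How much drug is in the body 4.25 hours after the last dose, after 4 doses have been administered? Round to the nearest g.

The 4 doses were given 98.45, 67.05, 35.65, 4.25 hours ago.
Total = 2.93·(1/2)^(98.45/24.9) + 2.93·(1/2)^(67.05/24.9) + 2.93·(1/2)^(35.65/24.9) + 2.93·(1/2)^(4.25/24.9)
      = 0.18908 + 0.45317 + 1.0861 + 2.6031 ≈ 4.3314 g.

4 g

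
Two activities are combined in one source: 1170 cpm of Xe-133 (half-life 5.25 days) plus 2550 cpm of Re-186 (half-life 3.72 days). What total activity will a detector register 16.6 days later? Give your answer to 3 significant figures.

246 cpm

Xe-133: 1170 × (1/2)^(16.6/5.25) = 1170 × (1/2)^3.1619 ≈ 130.72 cpm.
Re-186: 2550 × (1/2)^(16.6/3.72) = 2550 × (1/2)^4.4624 ≈ 115.67 cpm.
Total = 130.72 + 115.67 ≈ 246.4 cpm.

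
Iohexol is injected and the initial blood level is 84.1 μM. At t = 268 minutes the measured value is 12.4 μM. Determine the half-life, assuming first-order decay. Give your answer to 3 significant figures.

97.0 minutes

A/A₀ = 12.4/84.1 ≈ 0.14744.
n = log₂(6.7823) ≈ 2.7618 half-lives elapsed in 268 minutes.
t½ = 268/2.7618 ≈ 97.039 minutes.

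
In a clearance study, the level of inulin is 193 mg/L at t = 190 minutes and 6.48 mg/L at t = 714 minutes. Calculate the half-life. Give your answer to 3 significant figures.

Over Δt = 714 − 190 = 524 minutes, the level fell by a factor of 193/6.48 ≈ 29.784.
n = log₂(29.784) ≈ 4.8965 half-lives, so t½ = 524/4.8965 ≈ 107.02 minutes.

107 minutes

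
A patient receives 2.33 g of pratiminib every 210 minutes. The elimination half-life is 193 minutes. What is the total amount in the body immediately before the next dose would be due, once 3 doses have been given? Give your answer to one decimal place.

1.9 g

The 3 doses were given 630, 420, 210 minutes ago.
Total = 2.33·(1/2)^(630/193) + 2.33·(1/2)^(420/193) + 2.33·(1/2)^(210/193)
      = 0.2425 + 0.51554 + 1.096 ≈ 1.854 g.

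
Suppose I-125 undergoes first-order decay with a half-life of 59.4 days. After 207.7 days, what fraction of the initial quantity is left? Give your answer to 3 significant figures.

0.0886

n = 207.7/59.4 ≈ 3.4966 half-lives.
Fraction remaining = (1/2)^3.4966 ≈ 0.088595.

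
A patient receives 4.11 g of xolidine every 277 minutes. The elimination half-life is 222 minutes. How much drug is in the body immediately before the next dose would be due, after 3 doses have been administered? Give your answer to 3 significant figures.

The 3 doses were given 831, 554, 277 minutes ago.
Total = 4.11·(1/2)^(831/222) + 4.11·(1/2)^(554/222) + 4.11·(1/2)^(277/222)
      = 0.30691 + 0.72882 + 1.7307 ≈ 2.7665 g.

2.77 g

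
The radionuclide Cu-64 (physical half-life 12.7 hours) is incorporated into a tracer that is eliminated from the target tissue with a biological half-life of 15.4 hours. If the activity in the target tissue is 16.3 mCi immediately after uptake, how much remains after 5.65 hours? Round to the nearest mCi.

9 mCi

1/t_eff = 1/t_phys + 1/t_biol = 1/12.7 + 1/15.4 = 0.14368 per hour.
t_eff = 12.7 × 15.4 / (12.7 + 15.4) ≈ 6.9601 hours.
Remaining = 16.3 × (1/2)^(5.65/6.9601) = 16.3 × (1/2)^0.81177 ≈ 9.2859 mCi.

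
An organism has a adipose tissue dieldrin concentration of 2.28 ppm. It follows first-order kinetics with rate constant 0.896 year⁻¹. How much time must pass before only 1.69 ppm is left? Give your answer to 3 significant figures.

0.334 years

t½ = ln 2 / λ = 0.69315 / 0.896 ≈ 0.7736 years.
Fraction remaining = 1.69/2.28 ≈ 0.74123.
n = log₂(2.28/1.69) = ln(1.3491)/ln 2 ≈ 0.43201 half-lives.
t = n × t½ = 0.43201 × 0.7736 ≈ 0.3342 years.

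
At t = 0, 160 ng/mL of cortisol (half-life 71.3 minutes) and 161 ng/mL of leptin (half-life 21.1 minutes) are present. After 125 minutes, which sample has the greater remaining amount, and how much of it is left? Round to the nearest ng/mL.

cortisol, 47 ng/mL

cortisol: 160 × (1/2)^1.7532 ≈ 47.464 ng/mL.
leptin: 161 × (1/2)^5.9242 ≈ 2.6514 ng/mL.
Cortisol has more remaining, at ≈ 47.464 ng/mL.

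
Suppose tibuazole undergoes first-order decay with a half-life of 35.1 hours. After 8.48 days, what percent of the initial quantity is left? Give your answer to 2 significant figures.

1.8%

8.48 days = 203.52 hours.
n = 203.52/35.1 ≈ 5.7983 half-lives.
Fraction remaining = (1/2)^5.7983 ≈ 0.01797, i.e. 1.797%.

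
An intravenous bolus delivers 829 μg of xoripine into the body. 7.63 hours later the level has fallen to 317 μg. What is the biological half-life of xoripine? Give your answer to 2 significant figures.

A/A₀ = 317/829 ≈ 0.38239.
n = log₂(2.6151) ≈ 1.3869 half-lives elapsed in 7.63 hours.
t½ = 7.63/1.3869 ≈ 5.5015 hours.

5.5 hours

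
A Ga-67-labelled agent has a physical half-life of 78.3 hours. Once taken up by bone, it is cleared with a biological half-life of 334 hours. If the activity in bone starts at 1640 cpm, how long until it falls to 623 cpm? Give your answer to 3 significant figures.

1/t_eff = 1/t_phys + 1/t_biol = 1/78.3 + 1/334 = 0.015765 per hour.
t_eff = 78.3 × 334 / (78.3 + 334) ≈ 63.43 hours.
n = log₂(1640/623) ≈ 1.3964; t = 1.3964 × 63.43 ≈ 88.573 hours.

88.6 hours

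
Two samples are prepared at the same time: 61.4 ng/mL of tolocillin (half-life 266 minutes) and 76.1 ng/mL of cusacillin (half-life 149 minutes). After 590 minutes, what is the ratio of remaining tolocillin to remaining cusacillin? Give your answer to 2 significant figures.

2.7

tolocillin: 61.4 × (1/2)^(590/266) = 61.4 × (1/2)^2.218 ≈ 13.197 ng/mL.
cusacillin: 76.1 × (1/2)^(590/149) = 76.1 × (1/2)^3.9597 ≈ 4.8909 ng/mL.
Ratio ≈ 13.197 / 4.8909 ≈ 2.6983.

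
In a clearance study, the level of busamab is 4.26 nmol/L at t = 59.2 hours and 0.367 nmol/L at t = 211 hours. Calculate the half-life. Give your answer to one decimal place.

42.9 hours

Over Δt = 211 − 59.2 = 151.8 hours, the level fell by a factor of 4.26/0.367 ≈ 11.608.
n = log₂(11.608) ≈ 3.537 half-lives, so t½ = 151.8/3.537 ≈ 42.918 hours.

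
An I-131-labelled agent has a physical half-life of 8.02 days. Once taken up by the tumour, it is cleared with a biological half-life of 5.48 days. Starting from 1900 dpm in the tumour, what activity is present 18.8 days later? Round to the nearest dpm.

1/t_eff = 1/t_phys + 1/t_biol = 1/8.02 + 1/5.48 = 0.30717 per day.
t_eff = 8.02 × 5.48 / (8.02 + 5.48) ≈ 3.2555 days.
Remaining = 1900 × (1/2)^(18.8/3.2555) = 1900 × (1/2)^5.7748 ≈ 34.703 dpm.

35 dpm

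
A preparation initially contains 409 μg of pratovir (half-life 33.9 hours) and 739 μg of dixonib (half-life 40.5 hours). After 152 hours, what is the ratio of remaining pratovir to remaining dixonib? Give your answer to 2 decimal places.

0.33

pratovir: 409 × (1/2)^(152/33.9) = 409 × (1/2)^4.4838 ≈ 18.28 μg.
dixonib: 739 × (1/2)^(152/40.5) = 739 × (1/2)^3.7531 ≈ 54.809 μg.
Ratio ≈ 18.28 / 54.809 ≈ 0.33352.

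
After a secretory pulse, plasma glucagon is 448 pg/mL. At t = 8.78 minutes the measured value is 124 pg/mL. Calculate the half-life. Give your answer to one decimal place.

A/A₀ = 124/448 ≈ 0.27679.
n = log₂(3.6129) ≈ 1.8532 half-lives elapsed in 8.78 minutes.
t½ = 8.78/1.8532 ≈ 4.7379 minutes.

4.7 minutes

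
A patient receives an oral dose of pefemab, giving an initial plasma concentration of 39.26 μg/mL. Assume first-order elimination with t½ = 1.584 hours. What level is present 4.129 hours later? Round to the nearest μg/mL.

6 μg/mL

Number of half-lives: n = 4.129/1.584 ≈ 2.6067.
Remaining = 39.26 × (1/2)^2.6067 = 39.26 × 0.16418 ≈ 6.4455 μg/mL.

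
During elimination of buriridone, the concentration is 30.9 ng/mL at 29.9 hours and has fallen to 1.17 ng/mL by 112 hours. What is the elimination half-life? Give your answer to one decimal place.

Over Δt = 112 − 29.9 = 82.1 hours, the level fell by a factor of 30.9/1.17 ≈ 26.41.
n = log₂(26.41) ≈ 4.723 half-lives, so t½ = 82.1/4.723 ≈ 17.383 hours.

17.4 hours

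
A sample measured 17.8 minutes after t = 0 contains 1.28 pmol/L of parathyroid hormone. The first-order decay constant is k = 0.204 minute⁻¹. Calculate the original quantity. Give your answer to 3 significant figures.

48.3 pmol/L

t½ = ln 2 / k = 0.69315 / 0.204 ≈ 3.3978 minutes.
Number of half-lives elapsed: n = 17.8/3.3978 ≈ 5.2387.
A₀ = A × 2^n = 1.28 × 2^5.2387 = 1.28 × 37.758 ≈ 48.33 pmol/L.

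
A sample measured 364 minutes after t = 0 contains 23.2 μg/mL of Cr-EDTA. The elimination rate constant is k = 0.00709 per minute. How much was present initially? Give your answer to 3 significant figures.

306 μg/mL

t½ = ln 2 / k = 0.69315 / 0.00709 ≈ 97.764 minutes.
Number of half-lives elapsed: n = 364/97.764 ≈ 3.7232.
A₀ = A × 2^n = 23.2 × 2^3.7232 = 23.2 × 13.207 ≈ 306.41 μg/mL.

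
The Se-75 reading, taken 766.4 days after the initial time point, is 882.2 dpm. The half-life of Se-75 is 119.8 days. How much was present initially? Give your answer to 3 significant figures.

74400 dpm

Number of half-lives elapsed: n = 766.4/119.8 ≈ 6.3973.
A₀ = A × 2^n = 882.2 × 2^6.3973 = 882.2 × 84.292 ≈ 74363 dpm.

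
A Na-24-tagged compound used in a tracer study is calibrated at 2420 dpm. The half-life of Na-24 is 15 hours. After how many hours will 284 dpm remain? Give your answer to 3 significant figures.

46.4 hours

Fraction remaining = 284/2420 ≈ 0.11736.
n = log₂(2420/284) = ln(8.5211)/ln 2 ≈ 3.091 half-lives.
t = n × t½ = 3.091 × 15 ≈ 46.366 hours.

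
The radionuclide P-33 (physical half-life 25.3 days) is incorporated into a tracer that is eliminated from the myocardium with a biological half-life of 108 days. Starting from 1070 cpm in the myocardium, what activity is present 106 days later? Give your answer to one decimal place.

29.7 cpm

1/t_eff = 1/t_phys + 1/t_biol = 1/25.3 + 1/108 = 0.048785 per day.
t_eff = 25.3 × 108 / (25.3 + 108) ≈ 20.498 days.
Remaining = 1070 × (1/2)^(106/20.498) = 1070 × (1/2)^5.1712 ≈ 29.696 cpm.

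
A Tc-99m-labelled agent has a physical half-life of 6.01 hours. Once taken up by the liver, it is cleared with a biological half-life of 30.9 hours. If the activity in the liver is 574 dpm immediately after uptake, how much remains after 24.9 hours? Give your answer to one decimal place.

18.6 dpm

1/t_eff = 1/t_phys + 1/t_biol = 1/6.01 + 1/30.9 = 0.19875 per hour.
t_eff = 6.01 × 30.9 / (6.01 + 30.9) ≈ 5.0314 hours.
Remaining = 574 × (1/2)^(24.9/5.0314) = 574 × (1/2)^4.9489 ≈ 18.584 dpm.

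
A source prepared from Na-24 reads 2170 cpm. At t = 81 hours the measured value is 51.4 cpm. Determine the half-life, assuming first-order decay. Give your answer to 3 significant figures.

A/A₀ = 51.4/2170 ≈ 0.023687.
n = log₂(42.218) ≈ 5.3998 half-lives elapsed in 81 hours.
t½ = 81/5.3998 ≈ 15.001 hours.

15.0 hours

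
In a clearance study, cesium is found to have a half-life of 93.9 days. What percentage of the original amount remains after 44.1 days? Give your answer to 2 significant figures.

72%

n = 44.1/93.9 ≈ 0.46965 half-lives.
Fraction remaining = (1/2)^0.46965 ≈ 0.72214, i.e. 72.214%.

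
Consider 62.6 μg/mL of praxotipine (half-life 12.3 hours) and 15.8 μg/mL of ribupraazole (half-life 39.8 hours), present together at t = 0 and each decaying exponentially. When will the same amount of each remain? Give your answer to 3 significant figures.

Set 62.6·(1/2)^(t/12.3) = 15.8·(1/2)^(t/39.8).
Taking log₂: log₂(62.6/15.8) = t·(1/12.3 − 1/39.8).
log₂(3.962) = 1.9862; 1/12.3 − 1/39.8 = 0.056175.
t = 1.9862 / 0.056175 ≈ 35.358 hours.

35.4 hours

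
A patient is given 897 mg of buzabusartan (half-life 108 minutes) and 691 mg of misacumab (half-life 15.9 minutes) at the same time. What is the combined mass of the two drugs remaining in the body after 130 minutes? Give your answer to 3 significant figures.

392 mg

buzabusartan: 897 × (1/2)^(130/108) = 897 × (1/2)^1.2037 ≈ 389.44 mg.
misacumab: 691 × (1/2)^(130/15.9) = 691 × (1/2)^8.1761 ≈ 2.3891 mg.
Total = 389.44 + 2.3891 ≈ 391.83 mg.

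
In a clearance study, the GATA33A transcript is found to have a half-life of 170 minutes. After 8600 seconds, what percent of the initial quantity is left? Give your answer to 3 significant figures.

8600 seconds = 143.333 minutes.
n = 143.333/170 ≈ 0.84314 half-lives.
Fraction remaining = (1/2)^0.84314 ≈ 0.55743, i.e. 55.743%.

55.7%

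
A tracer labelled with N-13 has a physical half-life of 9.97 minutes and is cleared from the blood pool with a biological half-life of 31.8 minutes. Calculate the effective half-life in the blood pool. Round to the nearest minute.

1/t_eff = 1/t_phys + 1/t_biol = 1/9.97 + 1/31.8 = 0.13175 per minute.
t_eff = 9.97 × 31.8 / (9.97 + 31.8) ≈ 7.5903 minutes.

8 minutes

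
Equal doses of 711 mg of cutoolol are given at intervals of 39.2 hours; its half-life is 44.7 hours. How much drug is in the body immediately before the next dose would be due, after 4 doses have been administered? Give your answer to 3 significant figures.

The 4 doses were given 156.8, 117.6, 78.4, 39.2 hours ago.
Total = 711·(1/2)^(156.8/44.7) + 711·(1/2)^(117.6/44.7) + 711·(1/2)^(78.4/44.7) + 711·(1/2)^(39.2/44.7)
      = 62.504 + 114.79 + 210.81 + 387.15 ≈ 775.25 mg.

775 mg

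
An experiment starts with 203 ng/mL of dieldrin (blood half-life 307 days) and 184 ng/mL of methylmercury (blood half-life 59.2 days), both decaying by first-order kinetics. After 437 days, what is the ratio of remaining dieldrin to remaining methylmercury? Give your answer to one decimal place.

68.6

dieldrin: 203 × (1/2)^(437/307) = 203 × (1/2)^1.4235 ≈ 75.682 ng/mL.
methylmercury: 184 × (1/2)^(437/59.2) = 184 × (1/2)^7.3818 ≈ 1.1033 ng/mL.
Ratio ≈ 75.682 / 1.1033 ≈ 68.597.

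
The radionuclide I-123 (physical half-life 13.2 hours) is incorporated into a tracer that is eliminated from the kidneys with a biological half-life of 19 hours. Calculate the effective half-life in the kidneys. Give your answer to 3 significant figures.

7.79 hours

1/t_eff = 1/t_phys + 1/t_biol = 1/13.2 + 1/19 = 0.12839 per hour.
t_eff = 13.2 × 19 / (13.2 + 19) ≈ 7.7888 hours.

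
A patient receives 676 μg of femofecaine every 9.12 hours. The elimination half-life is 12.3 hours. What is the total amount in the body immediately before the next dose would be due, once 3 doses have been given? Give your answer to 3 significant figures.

The 3 doses were given 27.36, 18.24, 9.12 hours ago.
Total = 676·(1/2)^(27.36/12.3) + 676·(1/2)^(18.24/12.3) + 676·(1/2)^(9.12/12.3)
      = 144.66 + 241.85 + 404.34 ≈ 790.84 μg.

791 μg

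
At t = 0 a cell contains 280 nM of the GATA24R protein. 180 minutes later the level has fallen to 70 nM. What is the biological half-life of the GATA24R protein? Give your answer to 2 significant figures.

A/A₀ = 70/280 ≈ 0.25.
n = log₂(4) ≈ 2 half-lives elapsed in 180 minutes.
t½ = 180/2 ≈ 90 minutes.

90 minutes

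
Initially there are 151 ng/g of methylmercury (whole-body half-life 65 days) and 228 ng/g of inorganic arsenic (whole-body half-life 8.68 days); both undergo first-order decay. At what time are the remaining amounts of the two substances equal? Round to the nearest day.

6 days

Set 151·(1/2)^(t/65) = 228·(1/2)^(t/8.68).
Taking log₂: log₂(151/228) = t·(1/65 − 1/8.68).
log₂(0.66228) = -0.59449; 1/65 − 1/8.68 = -0.099823.
t = -0.59449 / -0.099823 ≈ 5.9554 days.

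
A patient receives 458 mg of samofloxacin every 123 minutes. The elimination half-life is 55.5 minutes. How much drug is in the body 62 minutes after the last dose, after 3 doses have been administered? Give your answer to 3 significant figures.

The 3 doses were given 308, 185, 62 minutes ago.
Total = 458·(1/2)^(308/55.5) + 458·(1/2)^(185/55.5) + 458·(1/2)^(62/55.5)
      = 9.7788 + 45.439 + 211.14 ≈ 266.36 mg.

266 mg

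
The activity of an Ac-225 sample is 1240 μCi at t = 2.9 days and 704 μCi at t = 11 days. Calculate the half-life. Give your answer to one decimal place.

9.9 days

Over Δt = 11 − 2.9 = 8.1 days, the level fell by a factor of 1240/704 ≈ 1.7614.
n = log₂(1.7614) ≈ 0.81669 half-lives, so t½ = 8.1/0.81669 ≈ 9.9181 days.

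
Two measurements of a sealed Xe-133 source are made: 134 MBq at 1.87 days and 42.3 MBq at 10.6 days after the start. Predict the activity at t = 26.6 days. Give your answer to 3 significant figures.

Over Δt = 10.6 − 1.87 = 8.73 days, the level fell by a factor of 134/42.3 ≈ 3.1678.
n = log₂(3.1678) ≈ 1.6635 half-lives, so t½ = 8.73/1.6635 ≈ 5.248 days.
From t = 10.6 to t = 26.6: 42.3 × (1/2)^((26.6−10.6)/5.248) ≈ 5.1116 MBq.

5.11 MBq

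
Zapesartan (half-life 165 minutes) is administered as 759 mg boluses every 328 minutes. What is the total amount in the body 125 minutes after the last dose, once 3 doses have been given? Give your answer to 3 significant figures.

591 mg

The 3 doses were given 781, 453, 125 minutes ago.
Total = 759·(1/2)^(781/165) + 759·(1/2)^(453/165) + 759·(1/2)^(125/165)
      = 28.534 + 113.18 + 448.94 ≈ 590.66 mg.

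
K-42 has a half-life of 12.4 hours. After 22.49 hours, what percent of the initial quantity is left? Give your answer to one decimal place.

n = 22.49/12.4 ≈ 1.8137 half-lives.
Fraction remaining = (1/2)^1.8137 ≈ 0.28446, i.e. 28.446%.

28.4%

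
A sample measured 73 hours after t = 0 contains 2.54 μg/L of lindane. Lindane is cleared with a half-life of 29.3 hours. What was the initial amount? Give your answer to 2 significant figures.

Number of half-lives elapsed: n = 73/29.3 ≈ 2.4915.
A₀ = A × 2^n = 2.54 × 2^2.4915 = 2.54 × 5.6235 ≈ 14.284 μg/L.

14 μg/L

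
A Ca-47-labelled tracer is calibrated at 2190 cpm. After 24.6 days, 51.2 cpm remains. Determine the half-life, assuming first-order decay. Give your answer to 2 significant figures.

A/A₀ = 51.2/2190 ≈ 0.023379.
n = log₂(42.773) ≈ 5.4186 half-lives elapsed in 24.6 days.
t½ = 24.6/5.4186 ≈ 4.5399 days.

4.5 days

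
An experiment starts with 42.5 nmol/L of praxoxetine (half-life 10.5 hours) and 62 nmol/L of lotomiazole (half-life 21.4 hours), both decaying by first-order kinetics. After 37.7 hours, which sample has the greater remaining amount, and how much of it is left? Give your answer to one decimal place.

lotomiazole, 18.3 nmol/L

praxoxetine: 42.5 × (1/2)^3.5905 ≈ 3.5282 nmol/L.
lotomiazole: 62 × (1/2)^1.7617 ≈ 18.284 nmol/L.
Lotomiazole has more remaining, at ≈ 18.284 nmol/L.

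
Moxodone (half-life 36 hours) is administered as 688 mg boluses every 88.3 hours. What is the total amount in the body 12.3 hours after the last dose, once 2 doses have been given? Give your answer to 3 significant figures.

642 mg

The 2 doses were given 100.6, 12.3 hours ago.
Total = 688·(1/2)^(100.6/36) + 688·(1/2)^(12.3/36)
      = 99.169 + 542.92 ≈ 642.09 mg.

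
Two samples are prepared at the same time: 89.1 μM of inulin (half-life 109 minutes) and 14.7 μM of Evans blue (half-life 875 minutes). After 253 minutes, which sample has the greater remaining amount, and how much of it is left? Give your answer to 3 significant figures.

inulin: 89.1 × (1/2)^2.3211 ≈ 17.83 μM.
Evans blue: 14.7 × (1/2)^0.28914 ≈ 12.03 μM.
Inulin has more remaining, at ≈ 17.83 μM.

inulin, 17.8 μM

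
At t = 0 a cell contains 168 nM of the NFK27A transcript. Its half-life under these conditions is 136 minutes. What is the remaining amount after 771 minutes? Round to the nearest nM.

Number of half-lives: n = 771/136 ≈ 5.6691.
Remaining = 168 × (1/2)^5.6691 = 168 × 0.019653 ≈ 3.3017 nM.

3 nM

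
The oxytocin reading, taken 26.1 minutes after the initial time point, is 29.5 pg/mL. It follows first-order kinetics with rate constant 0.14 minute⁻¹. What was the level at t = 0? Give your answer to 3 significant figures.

1140 pg/mL

t½ = ln 2 / k = 0.69315 / 0.14 ≈ 4.9511 minutes.
Number of half-lives elapsed: n = 26.1/4.9511 ≈ 5.2716.
A₀ = A × 2^n = 29.5 × 2^5.2716 = 29.5 × 38.629 ≈ 1139.6 pg/mL.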